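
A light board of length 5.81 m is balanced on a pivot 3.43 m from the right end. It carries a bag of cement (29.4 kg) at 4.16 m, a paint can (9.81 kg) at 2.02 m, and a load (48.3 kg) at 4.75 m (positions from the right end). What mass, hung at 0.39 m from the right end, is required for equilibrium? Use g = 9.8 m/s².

Take moments about the pivot (at 3.43 m from the right end).
Bag of cement: 29.4 × 9.8 = 288.1 N down at 4.16 m → arm 0.73 m, τ = 288.1 × 0.73 = 210.3 N·m counterclockwise.
Paint can: 9.81 × 9.8 = 96.14 N down at 2.02 m → arm 1.41 m, τ = 96.14 × 1.41 = 135.6 N·m clockwise.
Load: 48.3 × 9.8 = 473.3 N down at 4.75 m → arm 1.32 m, τ = 473.3 × 1.32 = 624.8 N·m counterclockwise.
Net moment of known loads = 699.5 N·m counterclockwise.
An unknown mass m at 0.39 m has arm 3.04 m; its moment is m·g·3.04 clockwise.
Balancing moments: m × 9.8 × 3.04 = 699.5, giving m = 699.5 / (9.8 × 3.04) = 23.5 kg.

m ≈ 23.5 kg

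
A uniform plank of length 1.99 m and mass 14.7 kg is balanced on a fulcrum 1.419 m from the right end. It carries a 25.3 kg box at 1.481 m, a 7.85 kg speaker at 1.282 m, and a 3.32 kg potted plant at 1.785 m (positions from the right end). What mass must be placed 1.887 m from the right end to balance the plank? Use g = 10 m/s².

m ≈ 9.67 kg

Sum moments about the fulcrum (at 1.419 m from the right end) (the support reaction has zero arm there).
Beam weight: 14.7 × 10 = 147 N down at 0.995 m → arm 0.424 m, τ = 147 × 0.424 = 62.33 N·m clockwise.
Box: 25.3 × 10 = 253 N down at 1.481 m → arm 0.062 m, τ = 253 × 0.062 = 15.69 N·m counterclockwise.
Speaker: 7.85 × 10 = 78.5 N down at 1.282 m → arm 0.137 m, τ = 78.5 × 0.137 = 10.75 N·m clockwise.
Potted plant: 3.32 × 10 = 33.2 N down at 1.785 m → arm 0.366 m, τ = 33.2 × 0.366 = 12.15 N·m counterclockwise.
Net moment of known loads = 45.24 N·m clockwise.
An unknown mass m at 1.887 m has arm 0.468 m; its moment is m·g·0.468 counterclockwise.
Στ = 0 ⇒ m × 10 × 0.468 = 45.24 ⇒ m = 45.24 / (10 × 0.468) = 9.67 kg.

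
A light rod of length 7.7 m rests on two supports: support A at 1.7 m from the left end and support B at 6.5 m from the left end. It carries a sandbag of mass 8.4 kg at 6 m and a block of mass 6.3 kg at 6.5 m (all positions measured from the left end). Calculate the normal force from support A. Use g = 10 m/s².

R_A ≈ 8.75 N

About support B:
Sandbag: 8.4 × 10 = 84 N down at 6 m → arm 0.5 m, τ = 84 × 0.5 = 42 N·m counterclockwise.
Block: acts at the support B, moment arm 0 → no torque.
Net load moment about support B = 42 N·m counterclockwise.
Reaction R at support A is upward at 1.7 m, arm 4.8 m → moment R × 4.8 clockwise.
Στ = 0 ⇒ R × 4.8 = 42 ⇒ R = 8.75 N.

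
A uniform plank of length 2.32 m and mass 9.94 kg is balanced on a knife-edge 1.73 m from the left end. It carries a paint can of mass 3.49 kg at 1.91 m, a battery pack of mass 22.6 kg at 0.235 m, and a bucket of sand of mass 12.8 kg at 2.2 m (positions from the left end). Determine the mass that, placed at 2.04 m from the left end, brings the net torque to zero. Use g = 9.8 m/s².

Taking torques about the knife-edge (at 1.73 m from the left end):
Beam weight: 9.94 × 9.8 = 97.41 N down at 1.16 m → arm 0.57 m, τ = 97.41 × 0.57 = 55.52 N·m counterclockwise.
Paint can: 3.49 × 9.8 = 34.2 N down at 1.91 m → arm 0.18 m, τ = 34.2 × 0.18 = 6.156 N·m clockwise.
Battery pack: 22.6 × 9.8 = 221.5 N down at 0.235 m → arm 1.495 m, τ = 221.5 × 1.495 = 331.1 N·m counterclockwise.
Bucket of sand: 12.8 × 9.8 = 125.4 N down at 2.2 m → arm 0.47 m, τ = 125.4 × 0.47 = 58.94 N·m clockwise.
Net moment of known loads = 321.5 N·m counterclockwise.
An unknown mass m at 2.04 m has arm 0.31 m; its moment is m·g·0.31 clockwise.
Balancing moments: m × 9.8 × 0.31 = 321.5, giving m = 321.5 / (9.8 × 0.31) = 106 kg.

m ≈ 106 kg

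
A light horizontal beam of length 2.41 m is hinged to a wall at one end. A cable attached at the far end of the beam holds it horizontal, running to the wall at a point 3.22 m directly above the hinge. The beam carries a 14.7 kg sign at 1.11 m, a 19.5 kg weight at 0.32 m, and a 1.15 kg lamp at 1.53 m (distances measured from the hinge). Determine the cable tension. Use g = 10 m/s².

T ≈ 126 N

Choose the hinge as the axis so the unknown hinge reaction has zero arm there.
Sign: 14.7 × 10 = 147 N down at 1.11 m → arm 1.11 m, τ = 147 × 1.11 = 163.2 N·m clockwise.
Weight: 19.5 × 10 = 195 N down at 0.32 m → arm 0.32 m, τ = 195 × 0.32 = 62.4 N·m clockwise.
Lamp: 1.15 × 10 = 11.5 N down at 1.53 m → arm 1.53 m, τ = 11.5 × 1.53 = 17.59 N·m clockwise.
Total clockwise load moment = 243.2 N·m.
The cable tension T acts at 2.41 m; only its component perpendicular to the beam, T sinθ, produces torque. sinθ = h/√(h²+d²) = 3.22/√(3.22²+2.41²) = 0.8006.
Balancing moments: T × 2.41 × 0.8006 = 243.2, giving T = 243.2 / 1.929 = 126 N.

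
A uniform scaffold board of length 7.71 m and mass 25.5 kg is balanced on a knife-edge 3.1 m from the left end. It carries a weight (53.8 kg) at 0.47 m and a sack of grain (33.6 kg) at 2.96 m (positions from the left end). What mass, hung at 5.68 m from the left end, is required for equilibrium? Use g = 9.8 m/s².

Sum moments about the knife-edge (at 3.1 m from the left end) (the support reaction has zero arm there).
Beam weight: 25.5 × 9.8 = 249.9 N down at 3.855 m → arm 0.755 m, τ = 249.9 × 0.755 = 188.7 N·m clockwise.
Weight: 53.8 × 9.8 = 527.2 N down at 0.47 m → arm 2.63 m, τ = 527.2 × 2.63 = 1387 N·m counterclockwise.
Sack of grain: 33.6 × 9.8 = 329.3 N down at 2.96 m → arm 0.14 m, τ = 329.3 × 0.14 = 46.1 N·m counterclockwise.
Net moment of known loads = 1244 N·m counterclockwise.
An unknown mass m at 5.68 m has arm 2.58 m; its moment is m·g·2.58 clockwise.
Balancing moments: m × 9.8 × 2.58 = 1244, giving m = 1244 / (9.8 × 2.58) = 49.2 kg.

m ≈ 49.2 kg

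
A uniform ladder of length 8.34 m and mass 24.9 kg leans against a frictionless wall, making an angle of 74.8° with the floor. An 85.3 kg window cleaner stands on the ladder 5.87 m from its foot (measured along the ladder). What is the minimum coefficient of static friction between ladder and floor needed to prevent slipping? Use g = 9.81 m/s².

Sum moments about the foot of the ladder (the floor normal and friction both act there and drop out).
Ladder weight 24.9×9.81 = 244.3 N acts at 4.17 m along the ladder; its horizontal arm is 4.17·cos74.8° = 1.093 m → τ = 267 N·m clockwise.
Window cleaner: 85.3×9.81 = 836.8 N at 5.87 m → arm 1.539 m → τ = 1288 N·m clockwise.
Wall normal N acts horizontally at the top; its moment arm is the height L sinθ = 8.34·sin74.8° = 8.048 m, counterclockwise.
Setting net torque to zero: N × 8.048 = 1555 → N = 193.2 N.
ΣFx = 0 ⇒ f = N_wall = 193.2 N. ΣFy = 0 ⇒ N_floor = 1081 N.
μ_min = f / N_floor = 193.2 / 1081 = 0.179.

μ_min ≈ 0.179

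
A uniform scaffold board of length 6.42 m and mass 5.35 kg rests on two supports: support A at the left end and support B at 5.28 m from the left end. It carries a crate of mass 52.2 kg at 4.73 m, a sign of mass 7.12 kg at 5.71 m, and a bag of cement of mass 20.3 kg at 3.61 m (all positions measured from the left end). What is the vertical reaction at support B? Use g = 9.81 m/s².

Choose support A as the axis so its reaction then has zero moment arm.
Beam weight: 5.35 × 9.81 = 52.48 N down at 3.21 m → arm 3.21 m, τ = 52.48 × 3.21 = 168.5 N·m clockwise.
Crate: 52.2 × 9.81 = 512.1 N down at 4.73 m → arm 4.73 m, τ = 512.1 × 4.73 = 2422 N·m clockwise.
Sign: 7.12 × 9.81 = 69.85 N down at 5.71 m → arm 5.71 m, τ = 69.85 × 5.71 = 398.8 N·m clockwise.
Bag of cement: 20.3 × 9.81 = 199.1 N down at 3.61 m → arm 3.61 m, τ = 199.1 × 3.61 = 718.8 N·m clockwise.
Net load moment about support A = 3708 N·m clockwise.
Reaction R at support B is upward at 5.28 m, arm 5.28 m → moment R × 5.28 counterclockwise.
Στ = 0 ⇒ R × 5.28 = 3708 ⇒ R = 702 N.

R_B ≈ 702 N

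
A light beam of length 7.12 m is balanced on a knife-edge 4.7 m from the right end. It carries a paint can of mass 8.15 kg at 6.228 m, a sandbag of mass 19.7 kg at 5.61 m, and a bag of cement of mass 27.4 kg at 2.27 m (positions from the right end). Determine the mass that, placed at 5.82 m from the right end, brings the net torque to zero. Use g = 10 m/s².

About the knife-edge (at 4.7 m from the right end):
Paint can: 8.15 × 10 = 81.5 N down at 6.228 m → arm 1.528 m, τ = 81.5 × 1.528 = 124.5 N·m counterclockwise.
Sandbag: 19.7 × 10 = 197 N down at 5.61 m → arm 0.91 m, τ = 197 × 0.91 = 179.3 N·m counterclockwise.
Bag of cement: 27.4 × 10 = 274 N down at 2.27 m → arm 2.43 m, τ = 274 × 2.43 = 665.8 N·m clockwise.
Net moment of known loads = 362 N·m clockwise.
An unknown mass m at 5.82 m has arm 1.12 m; its moment is m·g·1.12 counterclockwise.
Balancing moments: m × 10 × 1.12 = 362, giving m = 362 / (10 × 1.12) = 32.3 kg.

m ≈ 32.3 kg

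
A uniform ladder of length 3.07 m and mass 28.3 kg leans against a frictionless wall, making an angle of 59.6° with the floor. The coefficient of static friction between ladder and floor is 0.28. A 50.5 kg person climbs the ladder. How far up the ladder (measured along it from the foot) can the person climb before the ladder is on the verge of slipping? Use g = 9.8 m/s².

d ≈ 1.43 m

Taking torques about the foot of the ladder:
Ladder weight 28.3×9.8 = 277.3 N acts at 1.535 m along the ladder; its horizontal arm is 1.535·cos59.6° = 0.7768 m → τ = 215.4 N·m clockwise.
Person weight 50.5×9.8 = 494.9 N at distance d → arm d·cos59.6° → τ = 494.9·d·0.506 clockwise.
Wall normal N at the top has arm L sinθ = 2.648 m counterclockwise, so Στ = 0 gives N·2.648 = 215.4 + 250.4·d.
ΣFy = 0 ⇒ N_floor = 772.2 N, so the maximum friction is μ_s·N_floor = 0.28×772.2 = 216.2 N. ΣFx = 0 ⇒ N_wall = f, so at the slipping point N = 216.2 N.
Substituting: 216.2×2.648 = 215.4 + 250.4·d ⇒ d = (572.5 − 215.4) / 250.4 = 1.43 m.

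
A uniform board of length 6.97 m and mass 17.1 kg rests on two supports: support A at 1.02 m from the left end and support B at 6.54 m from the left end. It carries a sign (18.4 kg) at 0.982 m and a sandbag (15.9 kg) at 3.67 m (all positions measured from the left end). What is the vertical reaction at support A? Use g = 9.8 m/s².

About support B:
Beam weight: 17.1 × 9.8 = 167.6 N down at 3.485 m → arm 3.055 m, τ = 167.6 × 3.055 = 512 N·m counterclockwise.
Sign: 18.4 × 9.8 = 180.3 N down at 0.982 m → arm 5.558 m, τ = 180.3 × 5.558 = 1002 N·m counterclockwise.
Sandbag: 15.9 × 9.8 = 155.8 N down at 3.67 m → arm 2.87 m, τ = 155.8 × 2.87 = 447.1 N·m counterclockwise.
Net load moment about support B = 1961 N·m counterclockwise.
Reaction R at support A is upward at 1.02 m, arm 5.52 m → moment R × 5.52 clockwise.
Στ = 0 ⇒ R × 5.52 = 1961 ⇒ R = 355 N.

R_A ≈ 355 N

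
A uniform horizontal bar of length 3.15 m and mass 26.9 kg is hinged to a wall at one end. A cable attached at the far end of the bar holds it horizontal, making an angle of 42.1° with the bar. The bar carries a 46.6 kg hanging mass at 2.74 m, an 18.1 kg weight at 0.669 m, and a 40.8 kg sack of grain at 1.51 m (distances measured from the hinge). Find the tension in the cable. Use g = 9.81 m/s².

Sum moments about the hinge (the unknown hinge reaction has zero arm there).
Beam weight: 26.9 × 9.81 = 263.9 N down at 1.575 m → arm 1.575 m, τ = 263.9 × 1.575 = 415.6 N·m clockwise.
Hanging mass: 46.6 × 9.81 = 457.1 N down at 2.74 m → arm 2.74 m, τ = 457.1 × 2.74 = 1252 N·m clockwise.
Weight: 18.1 × 9.81 = 177.6 N down at 0.669 m → arm 0.669 m, τ = 177.6 × 0.669 = 118.8 N·m clockwise.
Sack of grain: 40.8 × 9.81 = 400.2 N down at 1.51 m → arm 1.51 m, τ = 400.2 × 1.51 = 604.3 N·m clockwise.
Total clockwise load moment = 2391 N·m.
The cable tension T acts at 3.15 m; only its component perpendicular to the bar, T sinθ, produces torque. sin 42.1° = 0.6704.
Setting net torque to zero: T × 3.15 × 0.6704 = 2391 → T = 2391 / 2.112 = 1130 N.

T ≈ 1130 N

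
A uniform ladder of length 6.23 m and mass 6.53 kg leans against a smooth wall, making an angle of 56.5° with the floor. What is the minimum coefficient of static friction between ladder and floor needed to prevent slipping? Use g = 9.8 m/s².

μ_min ≈ 0.331

About the foot of the ladder:
Ladder weight 6.53×9.8 = 63.99 N acts at 3.115 m along the ladder; its horizontal arm is 3.115·cos56.5° = 1.719 m → τ = 110 N·m clockwise.
Wall normal N acts horizontally at the top; its moment arm is the height L sinθ = 6.23·sin56.5° = 5.195 m, counterclockwise.
Balancing moments: N × 5.195 = 110, giving N = 21.17 N.
ΣFx = 0 ⇒ f = N_wall = 21.17 N. ΣFy = 0 ⇒ N_floor = 63.99 N.
μ_min = f / N_floor = 21.17 / 63.99 = 0.331.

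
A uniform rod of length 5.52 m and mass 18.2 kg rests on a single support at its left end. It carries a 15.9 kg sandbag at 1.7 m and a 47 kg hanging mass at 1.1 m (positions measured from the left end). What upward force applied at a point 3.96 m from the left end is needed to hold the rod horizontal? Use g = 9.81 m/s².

About the left end:
Beam weight: 18.2 × 9.81 = 178.5 N down at 2.76 m → arm 2.76 m, τ = 178.5 × 2.76 = 492.7 N·m clockwise.
Sandbag: 15.9 × 9.81 = 156 N down at 1.7 m → arm 1.7 m, τ = 156 × 1.7 = 265.2 N·m clockwise.
Hanging mass: 47 × 9.81 = 461.1 N down at 1.1 m → arm 1.1 m, τ = 461.1 × 1.1 = 507.2 N·m clockwise.
Net moment of the loads = 1265 N·m clockwise.
The upward force F acts at a point 3.96 m from the left end, arm 3.96 m, giving F × 3.96 counterclockwise.
For rotational equilibrium, F × 3.96 = 1265, so F = 1265 / 3.96 = 319 N.

F ≈ 319 N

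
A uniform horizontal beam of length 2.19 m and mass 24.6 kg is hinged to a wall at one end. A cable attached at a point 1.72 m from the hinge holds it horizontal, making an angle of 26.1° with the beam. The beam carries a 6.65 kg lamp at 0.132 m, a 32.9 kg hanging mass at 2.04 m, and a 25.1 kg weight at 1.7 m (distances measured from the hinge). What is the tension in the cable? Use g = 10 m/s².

T ≈ 1820 N

Sum moments about the hinge (the unknown hinge reaction has zero arm there).
Beam weight: 24.6 × 10 = 246 N down at 1.095 m → arm 1.095 m, τ = 246 × 1.095 = 269.4 N·m clockwise.
Lamp: 6.65 × 10 = 66.5 N down at 0.132 m → arm 0.132 m, τ = 66.5 × 0.132 = 8.778 N·m clockwise.
Hanging mass: 32.9 × 10 = 329 N down at 2.04 m → arm 2.04 m, τ = 329 × 2.04 = 671.2 N·m clockwise.
Weight: 25.1 × 10 = 251 N down at 1.7 m → arm 1.7 m, τ = 251 × 1.7 = 426.7 N·m clockwise.
Total clockwise load moment = 1376 N·m.
The cable tension T acts at 1.72 m; only its component perpendicular to the beam, T sinθ, produces torque. sin 26.1° = 0.4399.
Στ = 0 ⇒ T × 1.72 × 0.4399 = 1376 ⇒ T = 1376 / 0.7566 = 1820 N.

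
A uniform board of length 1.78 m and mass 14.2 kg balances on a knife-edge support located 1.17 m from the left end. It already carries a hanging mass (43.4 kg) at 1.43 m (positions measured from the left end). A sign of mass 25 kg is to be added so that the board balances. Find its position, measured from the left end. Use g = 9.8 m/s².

About the knife-edge support (at 1.17 m from the left end):
Beam weight: 14.2 × 9.8 = 139.2 N down at 0.89 m → arm 0.28 m, τ = 139.2 × 0.28 = 38.98 N·m counterclockwise.
Hanging mass: 43.4 × 9.8 = 425.3 N down at 1.43 m → arm 0.26 m, τ = 425.3 × 0.26 = 110.6 N·m clockwise.
Net moment of existing loads = 71.62 N·m clockwise.
The sign weighs 25 × 9.8 = 245 N and must supply an equal counterclockwise moment, so its lever arm about the knife-edge support is 71.62 / 245 = 0.292 m.
That puts it at 1.17 − 0.292 = 0.878 m from the left end.

x ≈ 0.878 m from the left end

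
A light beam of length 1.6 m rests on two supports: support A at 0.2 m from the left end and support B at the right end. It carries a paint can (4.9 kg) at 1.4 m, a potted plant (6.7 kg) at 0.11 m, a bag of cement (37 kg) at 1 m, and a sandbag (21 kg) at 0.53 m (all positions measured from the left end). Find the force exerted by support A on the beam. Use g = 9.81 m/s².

Sum moments about support B (its reaction then has zero moment arm).
Paint can: 4.9 × 9.81 = 48.07 N down at 1.4 m → arm 0.2 m, τ = 48.07 × 0.2 = 9.614 N·m counterclockwise.
Potted plant: 6.7 × 9.81 = 65.73 N down at 0.11 m → arm 1.49 m, τ = 65.73 × 1.49 = 97.94 N·m counterclockwise.
Bag of cement: 37 × 9.81 = 363 N down at 1 m → arm 0.6 m, τ = 363 × 0.6 = 217.8 N·m counterclockwise.
Sandbag: 21 × 9.81 = 206 N down at 0.53 m → arm 1.07 m, τ = 206 × 1.07 = 220.4 N·m counterclockwise.
Net load moment about support B = 545.8 N·m counterclockwise.
Reaction R at support A is upward at 0.2 m, arm 1.4 m → moment R × 1.4 clockwise.
Στ = 0 ⇒ R × 1.4 = 545.8 ⇒ R = 390 N.

R_A ≈ 390 N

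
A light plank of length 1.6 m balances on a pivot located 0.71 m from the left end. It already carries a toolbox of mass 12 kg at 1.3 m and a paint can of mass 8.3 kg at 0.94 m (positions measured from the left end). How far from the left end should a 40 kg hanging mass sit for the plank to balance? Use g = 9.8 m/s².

x ≈ 0.485 m from the left end

About the pivot (at 0.71 m from the left end):
Toolbox: 12 × 9.8 = 117.6 N down at 1.3 m → arm 0.59 m, τ = 117.6 × 0.59 = 69.38 N·m clockwise.
Paint can: 8.3 × 9.8 = 81.34 N down at 0.94 m → arm 0.23 m, τ = 81.34 × 0.23 = 18.71 N·m clockwise.
Net moment of existing loads = 88.09 N·m clockwise.
The hanging mass weighs 40 × 9.8 = 392 N and must supply an equal counterclockwise moment, so its lever arm about the pivot is 88.09 / 392 = 0.225 m.
That puts it at 0.71 − 0.225 = 0.485 m from the left end.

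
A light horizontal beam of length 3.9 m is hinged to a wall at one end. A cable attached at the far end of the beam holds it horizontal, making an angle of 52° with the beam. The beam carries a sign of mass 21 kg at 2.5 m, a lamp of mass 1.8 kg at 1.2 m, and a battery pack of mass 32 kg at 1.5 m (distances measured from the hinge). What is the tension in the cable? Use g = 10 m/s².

Taking torques about the hinge:
Sign: 21 × 10 = 210 N down at 2.5 m → arm 2.5 m, τ = 210 × 2.5 = 525 N·m clockwise.
Lamp: 1.8 × 10 = 18 N down at 1.2 m → arm 1.2 m, τ = 18 × 1.2 = 21.6 N·m clockwise.
Battery pack: 32 × 10 = 320 N down at 1.5 m → arm 1.5 m, τ = 320 × 1.5 = 480 N·m clockwise.
Total clockwise load moment = 1027 N·m.
The cable tension T acts at 3.9 m; only its component perpendicular to the beam, T sinθ, produces torque. sin 52° = 0.788.
Setting net torque to zero: T × 3.9 × 0.788 = 1027 → T = 1027 / 3.073 = 334 N.

T ≈ 334 N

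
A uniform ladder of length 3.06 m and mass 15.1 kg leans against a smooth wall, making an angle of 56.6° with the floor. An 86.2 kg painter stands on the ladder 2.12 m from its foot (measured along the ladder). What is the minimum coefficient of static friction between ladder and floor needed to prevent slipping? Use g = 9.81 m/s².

μ_min ≈ 0.438

About the foot of the ladder:
Ladder weight 15.1×9.81 = 148.1 N acts at 1.53 m along the ladder; its horizontal arm is 1.53·cos56.6° = 0.8422 m → τ = 124.7 N·m clockwise.
Painter: 86.2×9.81 = 845.6 N at 2.12 m → arm 1.167 m → τ = 986.8 N·m clockwise.
Wall normal N acts horizontally at the top; its moment arm is the height L sinθ = 3.06·sin56.6° = 2.555 m, counterclockwise.
For rotational equilibrium, N × 2.555 = 1112, so N = 435.2 N.
ΣFx = 0 ⇒ f = N_wall = 435.2 N. ΣFy = 0 ⇒ N_floor = 993.7 N.
μ_min = f / N_floor = 435.2 / 993.7 = 0.438.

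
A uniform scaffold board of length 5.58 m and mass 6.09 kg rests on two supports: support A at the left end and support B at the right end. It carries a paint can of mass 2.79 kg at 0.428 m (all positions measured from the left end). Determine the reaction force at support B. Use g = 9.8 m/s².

R_B ≈ 31.9 N

Take moments about support A.
Beam weight: 6.09 × 9.8 = 59.68 N down at 2.79 m → arm 2.79 m, τ = 59.68 × 2.79 = 166.5 N·m clockwise.
Paint can: 2.79 × 9.8 = 27.34 N down at 0.428 m → arm 0.428 m, τ = 27.34 × 0.428 = 11.7 N·m clockwise.
Net load moment about support A = 178.2 N·m clockwise.
Reaction R at support B is upward at 5.58 m, arm 5.58 m → moment R × 5.58 counterclockwise.
Setting net torque to zero: R × 5.58 = 178.2 → R = 31.9 N.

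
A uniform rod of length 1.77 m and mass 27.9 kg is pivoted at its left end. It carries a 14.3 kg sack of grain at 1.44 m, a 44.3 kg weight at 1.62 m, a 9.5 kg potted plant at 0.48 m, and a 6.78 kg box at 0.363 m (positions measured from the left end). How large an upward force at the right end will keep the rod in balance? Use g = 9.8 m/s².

Sum moments about the left end (the unknown pivot reaction has zero arm there).
Beam weight: 27.9 × 9.8 = 273.4 N down at 0.885 m → arm 0.885 m, τ = 273.4 × 0.885 = 242 N·m clockwise.
Sack of grain: 14.3 × 9.8 = 140.1 N down at 1.44 m → arm 1.44 m, τ = 140.1 × 1.44 = 201.7 N·m clockwise.
Weight: 44.3 × 9.8 = 434.1 N down at 1.62 m → arm 1.62 m, τ = 434.1 × 1.62 = 703.2 N·m clockwise.
Potted plant: 9.5 × 9.8 = 93.1 N down at 0.48 m → arm 0.48 m, τ = 93.1 × 0.48 = 44.69 N·m clockwise.
Box: 6.78 × 9.8 = 66.44 N down at 0.363 m → arm 0.363 m, τ = 66.44 × 0.363 = 24.12 N·m clockwise.
Net moment of the loads = 1216 N·m clockwise.
The upward force F acts at the right end, arm 1.77 m, giving F × 1.77 counterclockwise.
For rotational equilibrium, F × 1.77 = 1216, so F = 1216 / 1.77 = 687 N.

F ≈ 687 N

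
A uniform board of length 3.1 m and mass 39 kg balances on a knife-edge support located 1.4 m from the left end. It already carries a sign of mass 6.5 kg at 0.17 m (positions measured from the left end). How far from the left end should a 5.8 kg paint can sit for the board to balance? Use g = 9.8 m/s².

Sum moments about the knife-edge support (at 1.4 m from the left end) (the support reaction has zero arm there).
Beam weight: 39 × 9.8 = 382.2 N down at 1.55 m → arm 0.15 m, τ = 382.2 × 0.15 = 57.33 N·m clockwise.
Sign: 6.5 × 9.8 = 63.7 N down at 0.17 m → arm 1.23 m, τ = 63.7 × 1.23 = 78.35 N·m counterclockwise.
Net moment of existing loads = 21.02 N·m counterclockwise.
The paint can weighs 5.8 × 9.8 = 56.84 N and must supply an equal clockwise moment, so its lever arm about the knife-edge support is 21.02 / 56.84 = 0.37 m.
That puts it at 1.4 + 0.37 = 1.77 m from the left end.

x ≈ 1.77 m from the left end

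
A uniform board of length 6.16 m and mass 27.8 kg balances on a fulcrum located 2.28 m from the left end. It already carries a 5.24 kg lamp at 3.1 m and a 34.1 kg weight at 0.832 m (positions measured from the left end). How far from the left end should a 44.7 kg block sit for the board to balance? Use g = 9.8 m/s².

About the fulcrum (at 2.28 m from the left end):
Beam weight: 27.8 × 9.8 = 272.4 N down at 3.08 m → arm 0.8 m, τ = 272.4 × 0.8 = 217.9 N·m clockwise.
Lamp: 5.24 × 9.8 = 51.35 N down at 3.1 m → arm 0.82 m, τ = 51.35 × 0.82 = 42.11 N·m clockwise.
Weight: 34.1 × 9.8 = 334.2 N down at 0.832 m → arm 1.448 m, τ = 334.2 × 1.448 = 483.9 N·m counterclockwise.
Net moment of existing loads = 223.9 N·m counterclockwise.
The block weighs 44.7 × 9.8 = 438.1 N and must supply an equal clockwise moment, so its lever arm about the fulcrum is 223.9 / 438.1 = 0.511 m.
That puts it at 2.28 + 0.511 = 2.79 m from the left end.

x ≈ 2.79 m from the left end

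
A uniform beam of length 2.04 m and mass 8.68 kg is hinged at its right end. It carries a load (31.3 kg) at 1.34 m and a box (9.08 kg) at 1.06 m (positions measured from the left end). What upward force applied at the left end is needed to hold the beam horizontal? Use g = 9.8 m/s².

Take moments about the right end.
Beam weight: 8.68 × 9.8 = 85.06 N down at 1.02 m → arm 1.02 m, τ = 85.06 × 1.02 = 86.76 N·m counterclockwise.
Load: 31.3 × 9.8 = 306.7 N down at 1.34 m → arm 0.7 m, τ = 306.7 × 0.7 = 214.7 N·m counterclockwise.
Box: 9.08 × 9.8 = 88.98 N down at 1.06 m → arm 0.98 m, τ = 88.98 × 0.98 = 87.2 N·m counterclockwise.
Net moment of the loads = 388.7 N·m counterclockwise.
The upward force F acts at the left end, arm 2.04 m, giving F × 2.04 clockwise.
For rotational equilibrium, F × 2.04 = 388.7, so F = 388.7 / 2.04 = 191 N.

F ≈ 191 N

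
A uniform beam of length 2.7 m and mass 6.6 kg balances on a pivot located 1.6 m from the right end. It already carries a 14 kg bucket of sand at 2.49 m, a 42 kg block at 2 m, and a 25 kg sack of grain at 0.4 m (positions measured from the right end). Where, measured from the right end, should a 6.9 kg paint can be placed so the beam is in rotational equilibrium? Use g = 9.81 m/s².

Take moments about the pivot (at 1.6 m from the right end).
Beam weight: 6.6 × 9.81 = 64.75 N down at 1.35 m → arm 0.25 m, τ = 64.75 × 0.25 = 16.19 N·m clockwise.
Bucket of sand: 14 × 9.81 = 137.3 N down at 2.49 m → arm 0.89 m, τ = 137.3 × 0.89 = 122.2 N·m counterclockwise.
Block: 42 × 9.81 = 412 N down at 2 m → arm 0.4 m, τ = 412 × 0.4 = 164.8 N·m counterclockwise.
Sack of grain: 25 × 9.81 = 245.2 N down at 0.4 m → arm 1.2 m, τ = 245.2 × 1.2 = 294.2 N·m clockwise.
Net moment of existing loads = 23.39 N·m clockwise.
The paint can weighs 6.9 × 9.81 = 67.69 N and must supply an equal counterclockwise moment, so its lever arm about the pivot is 23.39 / 67.69 = 0.346 m.
That puts it at 1.6 + 0.346 = 1.95 m from the right end.

x ≈ 1.95 m from the right end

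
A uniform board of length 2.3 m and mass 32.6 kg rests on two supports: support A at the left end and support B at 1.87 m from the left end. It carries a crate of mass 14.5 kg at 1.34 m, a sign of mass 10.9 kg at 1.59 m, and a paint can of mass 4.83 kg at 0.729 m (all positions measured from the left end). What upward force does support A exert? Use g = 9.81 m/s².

Taking torques about support B:
Beam weight: 32.6 × 9.81 = 319.8 N down at 1.15 m → arm 0.72 m, τ = 319.8 × 0.72 = 230.3 N·m counterclockwise.
Crate: 14.5 × 9.81 = 142.2 N down at 1.34 m → arm 0.53 m, τ = 142.2 × 0.53 = 75.37 N·m counterclockwise.
Sign: 10.9 × 9.81 = 106.9 N down at 1.59 m → arm 0.28 m, τ = 106.9 × 0.28 = 29.93 N·m counterclockwise.
Paint can: 4.83 × 9.81 = 47.38 N down at 0.729 m → arm 1.141 m, τ = 47.38 × 1.141 = 54.06 N·m counterclockwise.
Net load moment about support B = 389.7 N·m counterclockwise.
Reaction R at support A is upward at 0 m, arm 1.87 m → moment R × 1.87 clockwise.
For rotational equilibrium, R × 1.87 = 389.7, so R = 208 N.

R_A ≈ 208 N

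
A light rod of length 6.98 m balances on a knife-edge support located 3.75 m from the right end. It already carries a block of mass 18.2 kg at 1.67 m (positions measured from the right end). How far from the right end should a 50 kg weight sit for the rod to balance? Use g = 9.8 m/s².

x ≈ 4.51 m from the right end

Take moments about the knife-edge support (at 3.75 m from the right end).
Block: 18.2 × 9.8 = 178.4 N down at 1.67 m → arm 2.08 m, τ = 178.4 × 2.08 = 371.1 N·m clockwise.
Net moment of existing loads = 371.1 N·m clockwise.
The weight weighs 50 × 9.8 = 490 N and must supply an equal counterclockwise moment, so its lever arm about the knife-edge support is 371.1 / 490 = 0.757 m.
That puts it at 3.75 + 0.757 = 4.51 m from the right end.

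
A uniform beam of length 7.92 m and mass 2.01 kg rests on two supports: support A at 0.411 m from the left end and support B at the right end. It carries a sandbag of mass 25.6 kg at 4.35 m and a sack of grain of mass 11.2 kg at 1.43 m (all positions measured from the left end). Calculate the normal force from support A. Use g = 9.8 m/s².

R_A ≈ 225 N

About support B:
Beam weight: 2.01 × 9.8 = 19.7 N down at 3.96 m → arm 3.96 m, τ = 19.7 × 3.96 = 78.01 N·m counterclockwise.
Sandbag: 25.6 × 9.8 = 250.9 N down at 4.35 m → arm 3.57 m, τ = 250.9 × 3.57 = 895.7 N·m counterclockwise.
Sack of grain: 11.2 × 9.8 = 109.8 N down at 1.43 m → arm 6.49 m, τ = 109.8 × 6.49 = 712.6 N·m counterclockwise.
Net load moment about support B = 1686 N·m counterclockwise.
Reaction R at support A is upward at 0.411 m, arm 7.509 m → moment R × 7.509 clockwise.
For rotational equilibrium, R × 7.509 = 1686, so R = 225 N.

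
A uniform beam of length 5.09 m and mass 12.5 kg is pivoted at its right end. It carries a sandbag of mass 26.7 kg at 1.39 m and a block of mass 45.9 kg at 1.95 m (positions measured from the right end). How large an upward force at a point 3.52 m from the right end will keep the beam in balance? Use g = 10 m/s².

Taking torques about the right end:
Beam weight: 12.5 × 10 = 125 N down at 2.545 m → arm 2.545 m, τ = 125 × 2.545 = 318.1 N·m counterclockwise.
Sandbag: 26.7 × 10 = 267 N down at 1.39 m → arm 1.39 m, τ = 267 × 1.39 = 371.1 N·m counterclockwise.
Block: 45.9 × 10 = 459 N down at 1.95 m → arm 1.95 m, τ = 459 × 1.95 = 895 N·m counterclockwise.
Net moment of the loads = 1584 N·m counterclockwise.
The upward force F acts at a point 3.52 m from the right end, arm 3.52 m, giving F × 3.52 clockwise.
Στ = 0 ⇒ F × 3.52 = 1584 ⇒ F = 1584 / 3.52 = 450 N.

F ≈ 450 N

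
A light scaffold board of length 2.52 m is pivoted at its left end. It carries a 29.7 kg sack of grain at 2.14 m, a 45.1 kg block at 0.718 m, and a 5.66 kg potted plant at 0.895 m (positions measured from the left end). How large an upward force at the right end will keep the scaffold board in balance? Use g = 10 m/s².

Taking torques about the left end:
Sack of grain: 29.7 × 10 = 297 N down at 2.14 m → arm 2.14 m, τ = 297 × 2.14 = 635.6 N·m clockwise.
Block: 45.1 × 10 = 451 N down at 0.718 m → arm 0.718 m, τ = 451 × 0.718 = 323.8 N·m clockwise.
Potted plant: 5.66 × 10 = 56.6 N down at 0.895 m → arm 0.895 m, τ = 56.6 × 0.895 = 50.66 N·m clockwise.
Net moment of the loads = 1010 N·m clockwise.
The upward force F acts at the right end, arm 2.52 m, giving F × 2.52 counterclockwise.
Balancing moments: F × 2.52 = 1010, giving F = 1010 / 2.52 = 401 N.

F ≈ 401 N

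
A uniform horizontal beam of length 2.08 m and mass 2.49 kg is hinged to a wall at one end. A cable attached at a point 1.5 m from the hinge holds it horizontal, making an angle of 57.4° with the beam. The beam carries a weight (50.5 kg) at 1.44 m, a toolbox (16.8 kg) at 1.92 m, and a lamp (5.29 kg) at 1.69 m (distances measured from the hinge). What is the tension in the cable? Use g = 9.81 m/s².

Take moments about the hinge.
Beam weight: 2.49 × 9.81 = 24.43 N down at 1.04 m → arm 1.04 m, τ = 24.43 × 1.04 = 25.41 N·m clockwise.
Weight: 50.5 × 9.81 = 495.4 N down at 1.44 m → arm 1.44 m, τ = 495.4 × 1.44 = 713.4 N·m clockwise.
Toolbox: 16.8 × 9.81 = 164.8 N down at 1.92 m → arm 1.92 m, τ = 164.8 × 1.92 = 316.4 N·m clockwise.
Lamp: 5.29 × 9.81 = 51.89 N down at 1.69 m → arm 1.69 m, τ = 51.89 × 1.69 = 87.69 N·m clockwise.
Total clockwise load moment = 1143 N·m.
The cable tension T acts at 1.5 m; only its component perpendicular to the beam, T sinθ, produces torque. sin 57.4° = 0.8425.
Στ = 0 ⇒ T × 1.5 × 0.8425 = 1143 ⇒ T = 1143 / 1.264 = 904 N.

T ≈ 904 N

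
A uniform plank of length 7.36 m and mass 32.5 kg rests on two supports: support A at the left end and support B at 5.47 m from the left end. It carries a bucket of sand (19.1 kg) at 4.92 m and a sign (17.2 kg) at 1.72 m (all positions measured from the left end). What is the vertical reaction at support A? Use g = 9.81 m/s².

Choose support B as the axis so its reaction then has zero moment arm.
Beam weight: 32.5 × 9.81 = 318.8 N down at 3.68 m → arm 1.79 m, τ = 318.8 × 1.79 = 570.7 N·m counterclockwise.
Bucket of sand: 19.1 × 9.81 = 187.4 N down at 4.92 m → arm 0.55 m, τ = 187.4 × 0.55 = 103.1 N·m counterclockwise.
Sign: 17.2 × 9.81 = 168.7 N down at 1.72 m → arm 3.75 m, τ = 168.7 × 3.75 = 632.6 N·m counterclockwise.
Net load moment about support B = 1306 N·m counterclockwise.
Reaction R at support A is upward at 0 m, arm 5.47 m → moment R × 5.47 clockwise.
Balancing moments: R × 5.47 = 1306, giving R = 239 N.

R_A ≈ 239 N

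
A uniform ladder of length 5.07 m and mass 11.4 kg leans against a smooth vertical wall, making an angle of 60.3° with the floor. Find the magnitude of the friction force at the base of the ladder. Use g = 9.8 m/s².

f ≈ 31.9 N

Taking torques about the foot of the ladder:
Ladder weight 11.4×9.8 = 111.7 N acts at 2.535 m along the ladder; its horizontal arm is 2.535·cos60.3° = 1.256 m → τ = 140.3 N·m clockwise.
Wall normal N acts horizontally at the top; its moment arm is the height L sinθ = 5.07·sin60.3° = 4.404 m, counterclockwise.
Στ = 0 ⇒ N × 4.404 = 140.3 ⇒ N = 31.9 N.
ΣFx = 0: friction at the foot balances the wall's push, so f = N_wall = 31.9 N.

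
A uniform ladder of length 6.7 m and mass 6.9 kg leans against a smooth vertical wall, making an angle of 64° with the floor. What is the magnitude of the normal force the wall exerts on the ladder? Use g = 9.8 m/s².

N_wall ≈ 16.5 N

Sum moments about the foot of the ladder (the floor normal and friction both act there and drop out).
Ladder weight 6.9×9.8 = 67.62 N acts at 3.35 m along the ladder; its horizontal arm is 3.35·cos64° = 1.469 m → τ = 99.33 N·m clockwise.
Wall normal N acts horizontally at the top; its moment arm is the height L sinθ = 6.7·sin64° = 6.022 m, counterclockwise.
Setting net torque to zero: N × 6.022 = 99.33 → N = 16.5 N.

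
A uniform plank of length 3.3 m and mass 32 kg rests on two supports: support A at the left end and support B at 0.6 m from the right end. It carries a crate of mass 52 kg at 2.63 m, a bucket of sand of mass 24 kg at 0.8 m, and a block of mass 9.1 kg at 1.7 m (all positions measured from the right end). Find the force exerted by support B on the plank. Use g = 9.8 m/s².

About support A:
Beam weight: 32 × 9.8 = 313.6 N down at 1.65 m → arm 1.65 m, τ = 313.6 × 1.65 = 517.4 N·m clockwise.
Crate: 52 × 9.8 = 509.6 N down at 2.63 m → arm 0.67 m, τ = 509.6 × 0.67 = 341.4 N·m clockwise.
Bucket of sand: 24 × 9.8 = 235.2 N down at 0.8 m → arm 2.5 m, τ = 235.2 × 2.5 = 588 N·m clockwise.
Block: 9.1 × 9.8 = 89.18 N down at 1.7 m → arm 1.6 m, τ = 89.18 × 1.6 = 142.7 N·m clockwise.
Net load moment about support A = 1590 N·m clockwise.
Reaction R at support B is upward at 0.6 m, arm 2.7 m → moment R × 2.7 counterclockwise.
Setting net torque to zero: R × 2.7 = 1590 → R = 589 N.

R_B ≈ 589 N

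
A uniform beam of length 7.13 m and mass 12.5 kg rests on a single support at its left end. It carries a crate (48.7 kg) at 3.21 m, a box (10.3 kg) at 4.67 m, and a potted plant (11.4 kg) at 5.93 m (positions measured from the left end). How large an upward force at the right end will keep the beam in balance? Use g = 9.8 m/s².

F ≈ 435 N

Taking torques about the left end:
Beam weight: 12.5 × 9.8 = 122.5 N down at 3.565 m → arm 3.565 m, τ = 122.5 × 3.565 = 436.7 N·m clockwise.
Crate: 48.7 × 9.8 = 477.3 N down at 3.21 m → arm 3.21 m, τ = 477.3 × 3.21 = 1532 N·m clockwise.
Box: 10.3 × 9.8 = 100.9 N down at 4.67 m → arm 4.67 m, τ = 100.9 × 4.67 = 471.2 N·m clockwise.
Potted plant: 11.4 × 9.8 = 111.7 N down at 5.93 m → arm 5.93 m, τ = 111.7 × 5.93 = 662.4 N·m clockwise.
Net moment of the loads = 3102 N·m clockwise.
The upward force F acts at the right end, arm 7.13 m, giving F × 7.13 counterclockwise.
For rotational equilibrium, F × 7.13 = 3102, so F = 3102 / 7.13 = 435 N.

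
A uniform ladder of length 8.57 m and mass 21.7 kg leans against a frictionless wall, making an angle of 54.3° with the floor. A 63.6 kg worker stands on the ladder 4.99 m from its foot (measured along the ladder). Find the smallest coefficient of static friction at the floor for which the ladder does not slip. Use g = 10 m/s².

μ_min ≈ 0.403

Sum moments about the foot of the ladder (the floor normal and friction both act there and drop out).
Ladder weight 21.7×10 = 217 N acts at 4.285 m along the ladder; its horizontal arm is 4.285·cos54.3° = 2.5 m → τ = 542.5 N·m clockwise.
Worker: 63.6×10 = 636 N at 4.99 m → arm 2.912 m → τ = 1852 N·m clockwise.
Wall normal N acts horizontally at the top; its moment arm is the height L sinθ = 8.57·sin54.3° = 6.96 m, counterclockwise.
Στ = 0 ⇒ N × 6.96 = 2394 ⇒ N = 344 N.
ΣFx = 0 ⇒ f = N_wall = 344 N. ΣFy = 0 ⇒ N_floor = 853 N.
μ_min = f / N_floor = 344 / 853 = 0.403.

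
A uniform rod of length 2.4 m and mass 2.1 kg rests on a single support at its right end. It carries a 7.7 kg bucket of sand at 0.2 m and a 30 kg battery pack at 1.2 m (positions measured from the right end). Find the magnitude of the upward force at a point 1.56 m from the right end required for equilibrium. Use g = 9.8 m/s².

Taking torques about the right end:
Beam weight: 2.1 × 9.8 = 20.58 N down at 1.2 m → arm 1.2 m, τ = 20.58 × 1.2 = 24.7 N·m counterclockwise.
Bucket of sand: 7.7 × 9.8 = 75.46 N down at 0.2 m → arm 0.2 m, τ = 75.46 × 0.2 = 15.09 N·m counterclockwise.
Battery pack: 30 × 9.8 = 294 N down at 1.2 m → arm 1.2 m, τ = 294 × 1.2 = 352.8 N·m counterclockwise.
Net moment of the loads = 392.6 N·m counterclockwise.
The upward force F acts at a point 1.56 m from the right end, arm 1.56 m, giving F × 1.56 clockwise.
For rotational equilibrium, F × 1.56 = 392.6, so F = 392.6 / 1.56 = 252 N.

F ≈ 252 N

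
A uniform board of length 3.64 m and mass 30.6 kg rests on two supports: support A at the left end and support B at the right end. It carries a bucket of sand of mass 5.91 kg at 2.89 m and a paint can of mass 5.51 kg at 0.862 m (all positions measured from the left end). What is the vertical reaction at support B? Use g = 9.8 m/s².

Choose support A as the axis so its reaction then has zero moment arm.
Beam weight: 30.6 × 9.8 = 299.9 N down at 1.82 m → arm 1.82 m, τ = 299.9 × 1.82 = 545.8 N·m clockwise.
Bucket of sand: 5.91 × 9.8 = 57.92 N down at 2.89 m → arm 2.89 m, τ = 57.92 × 2.89 = 167.4 N·m clockwise.
Paint can: 5.51 × 9.8 = 54 N down at 0.862 m → arm 0.862 m, τ = 54 × 0.862 = 46.55 N·m clockwise.
Net load moment about support A = 759.7 N·m clockwise.
Reaction R at support B is upward at 3.64 m, arm 3.64 m → moment R × 3.64 counterclockwise.
Balancing moments: R × 3.64 = 759.7, giving R = 209 N.

R_B ≈ 209 N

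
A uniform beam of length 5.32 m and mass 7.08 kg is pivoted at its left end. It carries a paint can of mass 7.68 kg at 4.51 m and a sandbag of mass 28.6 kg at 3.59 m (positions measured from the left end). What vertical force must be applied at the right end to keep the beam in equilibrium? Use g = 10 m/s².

About the left end:
Beam weight: 7.08 × 10 = 70.8 N down at 2.66 m → arm 2.66 m, τ = 70.8 × 2.66 = 188.3 N·m clockwise.
Paint can: 7.68 × 10 = 76.8 N down at 4.51 m → arm 4.51 m, τ = 76.8 × 4.51 = 346.4 N·m clockwise.
Sandbag: 28.6 × 10 = 286 N down at 3.59 m → arm 3.59 m, τ = 286 × 3.59 = 1027 N·m clockwise.
Net moment of the loads = 1562 N·m clockwise.
The upward force F acts at the right end, arm 5.32 m, giving F × 5.32 counterclockwise.
Balancing moments: F × 5.32 = 1562, giving F = 1562 / 5.32 = 294 N.

F ≈ 294 N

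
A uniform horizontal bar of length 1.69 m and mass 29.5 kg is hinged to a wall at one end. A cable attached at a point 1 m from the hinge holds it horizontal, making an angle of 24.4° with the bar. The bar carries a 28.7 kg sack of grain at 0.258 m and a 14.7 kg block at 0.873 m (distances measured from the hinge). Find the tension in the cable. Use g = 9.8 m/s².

T ≈ 1070 N

About the hinge:
Beam weight: 29.5 × 9.8 = 289.1 N down at 0.845 m → arm 0.845 m, τ = 289.1 × 0.845 = 244.3 N·m clockwise.
Sack of grain: 28.7 × 9.8 = 281.3 N down at 0.258 m → arm 0.258 m, τ = 281.3 × 0.258 = 72.58 N·m clockwise.
Block: 14.7 × 9.8 = 144.1 N down at 0.873 m → arm 0.873 m, τ = 144.1 × 0.873 = 125.8 N·m clockwise.
Total clockwise load moment = 442.7 N·m.
The cable tension T acts at 1 m; only its component perpendicular to the bar, T sinθ, produces torque. sin 24.4° = 0.4131.
Setting net torque to zero: T × 1 × 0.4131 = 442.7 → T = 442.7 / 0.4131 = 1070 N.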